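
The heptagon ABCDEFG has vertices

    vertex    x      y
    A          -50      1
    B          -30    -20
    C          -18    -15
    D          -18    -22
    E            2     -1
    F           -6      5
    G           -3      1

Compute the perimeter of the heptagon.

140

|AB| = √((20)² + (-21)²) = √841 = 29
|BC| = √((12)² + (5)²) = √169 = 13
|CD| = √((0)² + (-7)²) = √49 = 7
|DE| = √((20)² + (21)²) = √841 = 29
|EF| = √((-8)² + (6)²) = √100 = 10
|FG| = √((3)² + (-4)²) = √25 = 5
|GA| = √((-47)² + (0)²) = √2209 = 47
Perimeter = 29 + 13 + 7 + 29 + 10 + 5 + 47 = 140.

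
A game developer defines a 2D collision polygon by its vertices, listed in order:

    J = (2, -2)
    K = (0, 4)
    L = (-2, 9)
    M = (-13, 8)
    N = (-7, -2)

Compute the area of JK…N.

Σ = (8) + (8) + (101) + (82) + (18) = 217
Area = |Σ|/2 = 108.5.

108.5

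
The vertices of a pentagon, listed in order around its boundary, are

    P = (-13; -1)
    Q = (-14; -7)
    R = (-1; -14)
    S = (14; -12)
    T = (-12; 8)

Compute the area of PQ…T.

Cross-terms: 77, 189, 208, -32, 116  ⇒  Σ = 558
Area = |Σ|/2 = 279.

279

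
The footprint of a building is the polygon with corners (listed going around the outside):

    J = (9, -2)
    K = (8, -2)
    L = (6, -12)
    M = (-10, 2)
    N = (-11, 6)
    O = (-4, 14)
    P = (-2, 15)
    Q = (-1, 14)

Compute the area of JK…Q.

Apply the surveyor's formula: 2A = Σ (x_i·y_{i+1} − x_{i+1}·y_i), indices taken mod 8.
Σ = (-2) + (-84) + (-108) + (-38) + (-130) + (-32) + (-13) + (-124) = -531
Area = |Σ|/2 = 265.5.

265.5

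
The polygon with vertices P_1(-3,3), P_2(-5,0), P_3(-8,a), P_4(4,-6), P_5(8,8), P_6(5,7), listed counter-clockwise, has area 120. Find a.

-5

The doubled signed area Σ (x_i y_{i+1} − x_{i+1} y_i) is linear in a.
With a=0 it equals 195; the coefficient of a is -9 (from the two edges through P_3).
So -9·a + 195 = 2·120 = 240 ⇒ a = -5.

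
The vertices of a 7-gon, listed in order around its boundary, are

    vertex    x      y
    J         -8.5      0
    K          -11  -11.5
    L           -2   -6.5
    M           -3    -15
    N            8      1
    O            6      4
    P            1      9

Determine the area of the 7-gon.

Σ = (97.75) + (48.5) + (10.5) + (117) + (26) + (50) + (76.5) = 426.25
Area = |Σ|/2 = 213.125.

213.125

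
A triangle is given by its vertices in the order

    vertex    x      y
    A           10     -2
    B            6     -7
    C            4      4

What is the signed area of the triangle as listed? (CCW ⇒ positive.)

Apply Gauss's area formula: 2A = Σ (x_i·y_{i+1} − x_{i+1}·y_i), indices taken mod 3.
Σ = (-58) + (52) + (-48) = -54
Signed area = Σ/2 = -27 (negative ⇒ clockwise traversal).

-27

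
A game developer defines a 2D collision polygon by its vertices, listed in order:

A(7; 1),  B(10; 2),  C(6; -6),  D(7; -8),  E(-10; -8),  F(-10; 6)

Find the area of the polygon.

Σ = (4) + (-72) + (-6) + (-136) + (-140) + (-52) = -402
Area = |Σ|/2 = 201.

201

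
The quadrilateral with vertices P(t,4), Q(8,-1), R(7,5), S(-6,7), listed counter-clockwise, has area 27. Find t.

Write out the shoelace sum; only the two edges meeting at P involve t:
2·Area = [((-6)·4 − t·7) + (t·(-1) − 8·4)] + 126
       = -8·t + 70 = 54
⇒ t = 2.

2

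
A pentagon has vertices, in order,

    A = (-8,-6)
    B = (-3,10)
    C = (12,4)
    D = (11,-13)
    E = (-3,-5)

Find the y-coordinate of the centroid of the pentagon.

Apply the surveyor's formula. First the cross-terms c_i = x_i·y_{i+1} − x_{i+1}·y_i:
  -98, -132, -200, -94, -22  ⇒  2A = -546, A = -273.
Then Σ (y_i + y_{i+1})·c_i = 1494, so ȳ = 1494 / (6·(-273)) = -83/91.

-83/91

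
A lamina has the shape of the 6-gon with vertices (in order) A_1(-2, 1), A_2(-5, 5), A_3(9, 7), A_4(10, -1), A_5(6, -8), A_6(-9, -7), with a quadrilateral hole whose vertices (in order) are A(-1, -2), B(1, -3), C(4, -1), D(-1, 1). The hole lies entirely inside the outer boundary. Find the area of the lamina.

Outer boundary:
Cross-terms: -5, -80, -79, -74, -114, -23  ⇒  Σ = -375
Area = |Σ|/2 = 187.5.
Hole:
Apply the shoelace formula: 2A = Σ (x_i·y_{i+1} − x_{i+1}·y_i), indices taken mod 4.
Cross-terms: 5, 11, 3, 3  ⇒  Σ = 22
Area = |Σ|/2 = 11.
Net area = 187.5 − 11 = 176.5.

176.5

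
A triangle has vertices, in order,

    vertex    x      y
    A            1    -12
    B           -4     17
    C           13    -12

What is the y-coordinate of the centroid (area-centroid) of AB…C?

-7/3

Apply Gauss's area formula. First the cross-terms c_i = x_i·y_{i+1} − x_{i+1}·y_i:
  -31, -173, -144  ⇒  2A = -348, A = -174.
Then Σ (y_i + y_{i+1})·c_i = 2436, so ȳ = 2436 / (6·(-174)) = -7/3.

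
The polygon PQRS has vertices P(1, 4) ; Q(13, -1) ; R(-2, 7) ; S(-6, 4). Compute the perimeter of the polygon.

|PQ| = √((12)² + (-5)²) = √169 = 13
|QR| = √((-15)² + (8)²) = √289 = 17
|RS| = √((-4)² + (-3)²) = √25 = 5
|SP| = √((7)² + (0)²) = √49 = 7
Perimeter = 13 + 17 + 5 + 7 = 42.

42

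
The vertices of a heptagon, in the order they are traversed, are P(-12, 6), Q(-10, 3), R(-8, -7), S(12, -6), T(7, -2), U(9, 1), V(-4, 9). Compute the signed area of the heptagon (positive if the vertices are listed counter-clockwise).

Apply the shoelace (surveyor's) formula: 2A = Σ (x_i·y_{i+1} − x_{i+1}·y_i), indices taken mod 7.
P→Q: (-12)(3) − (-10)(6) = 24
Q→R: (-10)(-7) − (-8)(3) = 94
R→S: (-8)(-6) − (12)(-7) = 132
S→T: (12)(-2) − (7)(-6) = 18
T→U: (7)(1) − (9)(-2) = 25
U→V: (9)(9) − (-4)(1) = 85
V→P: (-4)(6) − (-12)(9) = 84
Σ = 462
Signed area = Σ/2 = 231 (positive ⇒ counter-clockwise traversal).

231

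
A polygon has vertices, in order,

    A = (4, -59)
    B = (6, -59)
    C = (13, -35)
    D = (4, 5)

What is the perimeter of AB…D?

132

|AB| = √((2)² + (0)²) = √4 = 2
|BC| = √((7)² + (24)²) = √625 = 25
|CD| = √((-9)² + (40)²) = √1681 = 41
|DA| = √((0)² + (-64)²) = √4096 = 64
Perimeter = 2 + 25 + 41 + 64 = 132.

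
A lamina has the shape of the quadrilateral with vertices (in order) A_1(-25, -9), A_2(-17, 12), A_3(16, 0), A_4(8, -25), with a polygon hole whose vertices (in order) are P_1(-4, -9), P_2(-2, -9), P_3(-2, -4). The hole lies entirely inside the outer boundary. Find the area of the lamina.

Outer boundary:
Apply the shoelace formula: 2A = Σ (x_i·y_{i+1} − x_{i+1}·y_i), indices taken mod 4.
Σ = (-453) + (-192) + (-400) + (-697) = -1742
Area = |Σ|/2 = 871.
Hole:
Apply the surveyor's formula: 2A = Σ (x_i·y_{i+1} − x_{i+1}·y_i), indices taken mod 3.
Cross-terms: 18, -10, 2  ⇒  Σ = 10
Area = |Σ|/2 = 5.
Net area = 871 − 5 = 866.

866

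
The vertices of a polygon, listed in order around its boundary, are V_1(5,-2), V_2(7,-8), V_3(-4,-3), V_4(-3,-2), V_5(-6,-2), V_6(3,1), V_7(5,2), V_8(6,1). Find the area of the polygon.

V_1→V_2: (5)(-8) − (7)(-2) = -26
V_2→V_3: (7)(-3) − (-4)(-8) = -53
V_3→V_4: (-4)(-2) − (-3)(-3) = -1
V_4→V_5: (-3)(-2) − (-6)(-2) = -6
V_5→V_6: (-6)(1) − (3)(-2) = 0
V_6→V_7: (3)(2) − (5)(1) = 1
V_7→V_8: (5)(1) − (6)(2) = -7
V_8→V_1: (6)(-2) − (5)(1) = -17
Σ = -109
Area = |Σ|/2 = 54.5.

54.5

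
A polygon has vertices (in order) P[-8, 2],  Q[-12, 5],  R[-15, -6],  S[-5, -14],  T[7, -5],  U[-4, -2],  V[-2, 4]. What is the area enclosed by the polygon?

204

Apply the shoelace (surveyor's) formula: 2A = Σ (x_i·y_{i+1} − x_{i+1}·y_i), indices taken mod 7.
Σ = (-16) + (147) + (180) + (123) + (-34) + (-20) + (28) = 408
Area = |Σ|/2 = 204.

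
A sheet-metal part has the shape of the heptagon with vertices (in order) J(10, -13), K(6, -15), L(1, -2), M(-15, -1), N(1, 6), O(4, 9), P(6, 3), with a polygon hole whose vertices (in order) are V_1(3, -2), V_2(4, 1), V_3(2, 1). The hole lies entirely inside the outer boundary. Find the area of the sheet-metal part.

Outer boundary:
J→K: (10)(-15) − (6)(-13) = -72
K→L: (6)(-2) − (1)(-15) = 3
L→M: (1)(-1) − (-15)(-2) = -31
M→N: (-15)(6) − (1)(-1) = -89
N→O: (1)(9) − (4)(6) = -15
O→P: (4)(3) − (6)(9) = -42
P→J: (6)(-13) − (10)(3) = -108
Σ = -354
Area = |Σ|/2 = 177.
Hole:
Apply the surveyor's formula: 2A = Σ (x_i·y_{i+1} − x_{i+1}·y_i), indices taken mod 3.
Cross-terms: 11, 2, -7  ⇒  Σ = 6
Area = |Σ|/2 = 3.
Net area = 177 − 3 = 174.

174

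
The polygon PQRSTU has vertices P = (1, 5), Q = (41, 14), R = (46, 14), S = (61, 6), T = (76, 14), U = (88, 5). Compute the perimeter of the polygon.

182

|PQ| = √((40)² + (9)²) = √1681 = 41
|QR| = √((5)² + (0)²) = √25 = 5
|RS| = √((15)² + (-8)²) = √289 = 17
|ST| = √((15)² + (8)²) = √289 = 17
|TU| = √((12)² + (-9)²) = √225 = 15
|UP| = √((-87)² + (0)²) = √7569 = 87
Perimeter = 41 + 5 + 17 + 17 + 15 + 87 = 182.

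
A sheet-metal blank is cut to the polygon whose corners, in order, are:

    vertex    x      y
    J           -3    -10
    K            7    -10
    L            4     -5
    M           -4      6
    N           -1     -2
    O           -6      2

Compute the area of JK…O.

87.5

Σ = (100) + (5) + (4) + (14) + (-14) + (66) = 175
Area = |Σ|/2 = 87.5.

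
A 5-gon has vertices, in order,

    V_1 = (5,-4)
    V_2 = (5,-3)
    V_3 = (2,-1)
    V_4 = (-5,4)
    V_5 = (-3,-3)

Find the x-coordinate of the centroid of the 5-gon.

-38/63

Apply the shoelace (surveyor's) formula. First the cross-terms c_i = x_i·y_{i+1} − x_{i+1}·y_i:
  5, 1, 3, 27, 27  ⇒  2A = 63, A = 31.5.
Then Σ (x_i + x_{i+1})·c_i = -114, so x̄ = -114 / (6·31.5) = -38/63.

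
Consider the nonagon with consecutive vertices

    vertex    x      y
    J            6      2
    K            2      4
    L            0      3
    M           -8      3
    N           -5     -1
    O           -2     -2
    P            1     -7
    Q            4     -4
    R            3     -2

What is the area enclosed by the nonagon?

Apply Gauss's area formula: 2A = Σ (x_i·y_{i+1} − x_{i+1}·y_i), indices taken mod 9.
J→K: (6)(4) − (2)(2) = 20
K→L: (2)(3) − (0)(4) = 6
L→M: (0)(3) − (-8)(3) = 24
M→N: (-8)(-1) − (-5)(3) = 23
N→O: (-5)(-2) − (-2)(-1) = 8
O→P: (-2)(-7) − (1)(-2) = 16
P→Q: (1)(-4) − (4)(-7) = 24
Q→R: (4)(-2) − (3)(-4) = 4
R→J: (3)(2) − (6)(-2) = 18
Σ = 143
Area = |Σ|/2 = 71.5.

71.5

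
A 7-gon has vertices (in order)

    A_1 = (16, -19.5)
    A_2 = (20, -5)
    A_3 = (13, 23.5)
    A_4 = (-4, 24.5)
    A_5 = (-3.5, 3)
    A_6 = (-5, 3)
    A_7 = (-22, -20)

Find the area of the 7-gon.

1125.375

Σ = (310) + (535) + (412.5) + (73.75) + (4.5) + (166) + (749) = 2250.75
Area = |Σ|/2 = 1125.375.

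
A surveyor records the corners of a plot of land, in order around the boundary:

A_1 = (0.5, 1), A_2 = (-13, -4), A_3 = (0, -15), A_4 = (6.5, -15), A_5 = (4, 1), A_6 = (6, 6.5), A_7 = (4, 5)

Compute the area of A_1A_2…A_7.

197.75

Apply the surveyor's formula: 2A = Σ (x_i·y_{i+1} − x_{i+1}·y_i), indices taken mod 7.
A_1→A_2: (0.5)(-4) − (-13)(1) = 11
A_2→A_3: (-13)(-15) − (0)(-4) = 195
A_3→A_4: (0)(-15) − (6.5)(-15) = 97.5
A_4→A_5: (6.5)(1) − (4)(-15) = 66.5
A_5→A_6: (4)(6.5) − (6)(1) = 20
A_6→A_7: (6)(5) − (4)(6.5) = 4
A_7→A_1: (4)(1) − (0.5)(5) = 1.5
Σ = 395.5
Area = |Σ|/2 = 197.75.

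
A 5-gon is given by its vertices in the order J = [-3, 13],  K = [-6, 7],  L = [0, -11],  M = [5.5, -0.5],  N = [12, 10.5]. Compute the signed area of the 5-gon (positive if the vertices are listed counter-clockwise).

Apply the shoelace formula: 2A = Σ (x_i·y_{i+1} − x_{i+1}·y_i), indices taken mod 5.
J→K: (-3)(7) − (-6)(13) = 57
K→L: (-6)(-11) − (0)(7) = 66
L→M: (0)(-0.5) − (5.5)(-11) = 60.5
M→N: (5.5)(10.5) − (12)(-0.5) = 63.75
N→J: (12)(13) − (-3)(10.5) = 187.5
Σ = 434.75
Signed area = Σ/2 = 217.375 (positive ⇒ counter-clockwise traversal).

217.375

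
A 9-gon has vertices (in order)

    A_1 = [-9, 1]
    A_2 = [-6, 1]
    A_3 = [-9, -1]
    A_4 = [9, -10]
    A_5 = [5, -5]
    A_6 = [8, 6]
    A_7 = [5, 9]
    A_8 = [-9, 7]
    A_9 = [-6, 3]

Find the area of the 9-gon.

Apply Gauss's area formula: 2A = Σ (x_i·y_{i+1} − x_{i+1}·y_i), indices taken mod 9.
A_1→A_2: (-9)(1) − (-6)(1) = -3
A_2→A_3: (-6)(-1) − (-9)(1) = 15
A_3→A_4: (-9)(-10) − (9)(-1) = 99
A_4→A_5: (9)(-5) − (5)(-10) = 5
A_5→A_6: (5)(6) − (8)(-5) = 70
A_6→A_7: (8)(9) − (5)(6) = 42
A_7→A_8: (5)(7) − (-9)(9) = 116
A_8→A_9: (-9)(3) − (-6)(7) = 15
A_9→A_1: (-6)(1) − (-9)(3) = 21
Σ = 380
Area = |Σ|/2 = 190.

190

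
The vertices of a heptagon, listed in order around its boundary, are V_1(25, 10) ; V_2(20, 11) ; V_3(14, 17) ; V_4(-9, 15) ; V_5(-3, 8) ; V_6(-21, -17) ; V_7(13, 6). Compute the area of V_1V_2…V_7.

445.5

Apply the surveyor's formula: 2A = Σ (x_i·y_{i+1} − x_{i+1}·y_i), indices taken mod 7.
V_1→V_2: (25)(11) − (20)(10) = 75
V_2→V_3: (20)(17) − (14)(11) = 186
V_3→V_4: (14)(15) − (-9)(17) = 363
V_4→V_5: (-9)(8) − (-3)(15) = -27
V_5→V_6: (-3)(-17) − (-21)(8) = 219
V_6→V_7: (-21)(6) − (13)(-17) = 95
V_7→V_1: (13)(10) − (25)(6) = -20
Σ = 891
Area = |Σ|/2 = 445.5.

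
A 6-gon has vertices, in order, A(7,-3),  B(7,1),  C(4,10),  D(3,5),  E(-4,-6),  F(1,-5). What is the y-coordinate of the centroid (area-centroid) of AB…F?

Apply Gauss's area formula. First the cross-terms c_i = x_i·y_{i+1} − x_{i+1}·y_i:
  28, 66, -10, 2, 26, 32  ⇒  2A = 144, A = 72.
Then Σ (y_i + y_{i+1})·c_i = -24, so ȳ = -24 / (6·72) = -1/18.

-1/18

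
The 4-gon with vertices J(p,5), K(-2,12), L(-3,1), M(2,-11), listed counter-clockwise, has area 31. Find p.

-1

Write out the shoelace sum; only the two edges meeting at J involve p:
2·Area = [(2·5 − p·(-11)) + (p·12 − (-2)·5)] + 65
       = 23·p + 85 = 62
⇒ p = -1.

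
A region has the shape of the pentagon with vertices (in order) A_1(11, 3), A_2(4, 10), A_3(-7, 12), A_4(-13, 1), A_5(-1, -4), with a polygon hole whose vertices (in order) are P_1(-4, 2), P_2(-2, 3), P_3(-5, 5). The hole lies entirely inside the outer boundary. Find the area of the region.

226

Outer boundary:
Apply the shoelace (surveyor's) formula: 2A = Σ (x_i·y_{i+1} − x_{i+1}·y_i), indices taken mod 5.
A_1→A_2: (11)(10) − (4)(3) = 98
A_2→A_3: (4)(12) − (-7)(10) = 118
A_3→A_4: (-7)(1) − (-13)(12) = 149
A_4→A_5: (-13)(-4) − (-1)(1) = 53
A_5→A_1: (-1)(3) − (11)(-4) = 41
Σ = 459
Area = |Σ|/2 = 229.5.
Hole:
Apply the shoelace formula: 2A = Σ (x_i·y_{i+1} − x_{i+1}·y_i), indices taken mod 3.
Σ = (-8) + (5) + (10) = 7
Area = |Σ|/2 = 3.5.
Net area = 229.5 − 3.5 = 226.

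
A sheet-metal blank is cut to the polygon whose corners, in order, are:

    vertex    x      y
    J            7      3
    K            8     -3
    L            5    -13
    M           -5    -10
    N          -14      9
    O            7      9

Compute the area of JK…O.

Σ = (-45) + (-89) + (-115) + (-185) + (-189) + (-42) = -665
Area = |Σ|/2 = 332.5.

332.5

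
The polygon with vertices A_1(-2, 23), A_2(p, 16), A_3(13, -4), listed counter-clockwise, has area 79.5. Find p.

-4

The doubled signed area Σ (x_i y_{i+1} − x_{i+1} y_i) is linear in p.
With p=0 it equals 51; the coefficient of p is -27 (from the two edges through A_2).
So -27·p + 51 = 2·79.5 = 159 ⇒ p = -4.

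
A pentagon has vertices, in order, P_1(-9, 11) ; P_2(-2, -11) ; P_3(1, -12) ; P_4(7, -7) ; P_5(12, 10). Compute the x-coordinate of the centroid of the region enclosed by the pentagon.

14/9

Apply the shoelace formula. First the cross-terms c_i = x_i·y_{i+1} − x_{i+1}·y_i:
  121, 35, 77, 154, 222  ⇒  2A = 609, A = 304.5.
Then Σ (x_i + x_{i+1})·c_i = 2842, so x̄ = 2842 / (6·304.5) = 14/9.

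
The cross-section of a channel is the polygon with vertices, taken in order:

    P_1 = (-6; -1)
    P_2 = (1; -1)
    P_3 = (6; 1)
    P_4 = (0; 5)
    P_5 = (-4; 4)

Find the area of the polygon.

46

Σ = (7) + (7) + (30) + (20) + (28) = 92
Area = |Σ|/2 = 46.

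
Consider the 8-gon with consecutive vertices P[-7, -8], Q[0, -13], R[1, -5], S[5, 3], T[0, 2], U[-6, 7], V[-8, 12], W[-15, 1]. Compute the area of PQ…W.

Apply the shoelace (surveyor's) formula: 2A = Σ (x_i·y_{i+1} − x_{i+1}·y_i), indices taken mod 8.
Σ = (91) + (13) + (28) + (10) + (12) + (-16) + (172) + (127) = 437
Area = |Σ|/2 = 218.5.

218.5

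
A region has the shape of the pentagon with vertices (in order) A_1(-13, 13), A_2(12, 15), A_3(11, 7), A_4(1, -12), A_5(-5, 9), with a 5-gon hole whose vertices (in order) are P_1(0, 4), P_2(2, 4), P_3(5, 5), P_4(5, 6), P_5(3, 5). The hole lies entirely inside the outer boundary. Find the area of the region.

Outer boundary:
Apply Gauss's area formula: 2A = Σ (x_i·y_{i+1} − x_{i+1}·y_i), indices taken mod 5.
Cross-terms: -351, -81, -139, -51, 52  ⇒  Σ = -570
Area = |Σ|/2 = 285.
Hole:
Σ = (-8) + (-10) + (5) + (7) + (12) = 6
Area = |Σ|/2 = 3.
Net area = 285 − 3 = 282.

282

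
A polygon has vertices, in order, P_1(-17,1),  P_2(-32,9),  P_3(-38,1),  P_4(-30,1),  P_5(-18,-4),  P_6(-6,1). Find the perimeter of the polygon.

|P_1P_2| = √((-15)² + (8)²) = √289 = 17
|P_2P_3| = √((-6)² + (-8)²) = √100 = 10
|P_3P_4| = √((8)² + (0)²) = √64 = 8
|P_4P_5| = √((12)² + (-5)²) = √169 = 13
|P_5P_6| = √((12)² + (5)²) = √169 = 13
|P_6P_1| = √((-11)² + (0)²) = √121 = 11
Perimeter = 17 + 10 + 8 + 13 + 13 + 11 = 72.

72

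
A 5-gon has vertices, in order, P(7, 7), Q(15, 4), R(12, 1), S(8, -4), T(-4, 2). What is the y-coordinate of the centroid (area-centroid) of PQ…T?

47/24

Apply the surveyor's formula. First the cross-terms c_i = x_i·y_{i+1} − x_{i+1}·y_i:
  -77, -33, -56, 0, -42  ⇒  2A = -208, A = -104.
Then Σ (y_i + y_{i+1})·c_i = -1222, so ȳ = -1222 / (6·(-104)) = 47/24.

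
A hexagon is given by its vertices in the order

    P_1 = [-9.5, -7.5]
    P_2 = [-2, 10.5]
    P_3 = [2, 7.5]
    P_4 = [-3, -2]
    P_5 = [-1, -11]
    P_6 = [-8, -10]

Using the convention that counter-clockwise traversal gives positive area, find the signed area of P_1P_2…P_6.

Σ = (-114.75) + (-36) + (18.5) + (31) + (-78) + (-35) = -214.25
Signed area = Σ/2 = -107.125 (negative ⇒ clockwise traversal).

-107.125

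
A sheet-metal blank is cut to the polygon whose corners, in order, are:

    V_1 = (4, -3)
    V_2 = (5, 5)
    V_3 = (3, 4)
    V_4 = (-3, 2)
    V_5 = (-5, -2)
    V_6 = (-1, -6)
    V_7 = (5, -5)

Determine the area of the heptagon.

71

Apply the shoelace formula: 2A = Σ (x_i·y_{i+1} − x_{i+1}·y_i), indices taken mod 7.
Σ = (35) + (5) + (18) + (16) + (28) + (35) + (5) = 142
Area = |Σ|/2 = 71.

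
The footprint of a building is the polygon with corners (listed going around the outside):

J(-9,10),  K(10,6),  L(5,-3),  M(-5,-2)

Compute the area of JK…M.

153.5

Apply the surveyor's formula: 2A = Σ (x_i·y_{i+1} − x_{i+1}·y_i), indices taken mod 4.
J→K: (-9)(6) − (10)(10) = -154
K→L: (10)(-3) − (5)(6) = -60
L→M: (5)(-2) − (-5)(-3) = -25
M→J: (-5)(10) − (-9)(-2) = -68
Σ = -307
Area = |Σ|/2 = 153.5.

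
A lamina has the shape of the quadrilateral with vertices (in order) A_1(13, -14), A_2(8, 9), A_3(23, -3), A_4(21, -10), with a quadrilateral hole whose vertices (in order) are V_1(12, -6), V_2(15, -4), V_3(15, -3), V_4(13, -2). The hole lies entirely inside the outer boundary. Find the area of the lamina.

Outer boundary:
Σ = (229) + (-231) + (-167) + (-164) = -333
Area = |Σ|/2 = 166.5.
Hole:
Apply Gauss's area formula: 2A = Σ (x_i·y_{i+1} − x_{i+1}·y_i), indices taken mod 4.
Cross-terms: 42, 15, 9, -54  ⇒  Σ = 12
Area = |Σ|/2 = 6.
Net area = 166.5 − 6 = 160.5.

160.5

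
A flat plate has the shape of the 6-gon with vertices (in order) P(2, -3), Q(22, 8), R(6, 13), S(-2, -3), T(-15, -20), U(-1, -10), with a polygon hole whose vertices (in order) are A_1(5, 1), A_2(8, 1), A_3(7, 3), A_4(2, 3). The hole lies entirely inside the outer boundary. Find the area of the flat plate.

230

Outer boundary:
Apply the shoelace formula: 2A = Σ (x_i·y_{i+1} − x_{i+1}·y_i), indices taken mod 6.
P→Q: (2)(8) − (22)(-3) = 82
Q→R: (22)(13) − (6)(8) = 238
R→S: (6)(-3) − (-2)(13) = 8
S→T: (-2)(-20) − (-15)(-3) = -5
T→U: (-15)(-10) − (-1)(-20) = 130
U→P: (-1)(-3) − (2)(-10) = 23
Σ = 476
Area = |Σ|/2 = 238.
Hole:
Apply the surveyor's formula: 2A = Σ (x_i·y_{i+1} − x_{i+1}·y_i), indices taken mod 4.
A_1→A_2: (5)(1) − (8)(1) = -3
A_2→A_3: (8)(3) − (7)(1) = 17
A_3→A_4: (7)(3) − (2)(3) = 15
A_4→A_1: (2)(1) − (5)(3) = -13
Σ = 16
Area = |Σ|/2 = 8.
Net area = 238 − 8 = 230.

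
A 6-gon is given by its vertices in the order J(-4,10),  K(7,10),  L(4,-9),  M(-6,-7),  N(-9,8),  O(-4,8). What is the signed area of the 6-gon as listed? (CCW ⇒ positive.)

-227

Apply the surveyor's formula: 2A = Σ (x_i·y_{i+1} − x_{i+1}·y_i), indices taken mod 6.
Cross-terms: -110, -103, -82, -111, -40, -8  ⇒  Σ = -454
Signed area = Σ/2 = -227 (negative ⇒ clockwise traversal).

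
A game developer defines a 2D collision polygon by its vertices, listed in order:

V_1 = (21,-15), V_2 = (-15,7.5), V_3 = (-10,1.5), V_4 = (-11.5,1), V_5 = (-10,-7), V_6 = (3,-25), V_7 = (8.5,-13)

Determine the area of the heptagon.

336.375

Apply the shoelace (surveyor's) formula: 2A = Σ (x_i·y_{i+1} − x_{i+1}·y_i), indices taken mod 7.
V_1→V_2: (21)(7.5) − (-15)(-15) = -67.5
V_2→V_3: (-15)(1.5) − (-10)(7.5) = 52.5
V_3→V_4: (-10)(1) − (-11.5)(1.5) = 7.25
V_4→V_5: (-11.5)(-7) − (-10)(1) = 90.5
V_5→V_6: (-10)(-25) − (3)(-7) = 271
V_6→V_7: (3)(-13) − (8.5)(-25) = 173.5
V_7→V_1: (8.5)(-15) − (21)(-13) = 145.5
Σ = 672.75
Area = |Σ|/2 = 336.375.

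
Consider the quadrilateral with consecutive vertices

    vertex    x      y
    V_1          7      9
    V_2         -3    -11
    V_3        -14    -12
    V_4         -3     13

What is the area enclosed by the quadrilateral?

252

Apply the shoelace (surveyor's) formula: 2A = Σ (x_i·y_{i+1} − x_{i+1}·y_i), indices taken mod 4.
V_1→V_2: (7)(-11) − (-3)(9) = -50
V_2→V_3: (-3)(-12) − (-14)(-11) = -118
V_3→V_4: (-14)(13) − (-3)(-12) = -218
V_4→V_1: (-3)(9) − (7)(13) = -118
Σ = -504
Area = |Σ|/2 = 252.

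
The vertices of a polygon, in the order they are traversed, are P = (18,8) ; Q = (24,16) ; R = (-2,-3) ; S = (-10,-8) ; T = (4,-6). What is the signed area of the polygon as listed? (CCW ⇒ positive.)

137

Σ = (96) + (-40) + (-14) + (92) + (140) = 274
Signed area = Σ/2 = 137 (positive ⇒ counter-clockwise traversal).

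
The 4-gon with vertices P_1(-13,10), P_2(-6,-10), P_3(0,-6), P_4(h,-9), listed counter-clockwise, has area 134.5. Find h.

10

Write out the shoelace sum; only the two edges meeting at P_4 involve h:
2·Area = [(0·(-9) − h·(-6)) + (h·10 − (-13)·(-9))] + 226
       = 16·h + 109 = 269
⇒ h = 10.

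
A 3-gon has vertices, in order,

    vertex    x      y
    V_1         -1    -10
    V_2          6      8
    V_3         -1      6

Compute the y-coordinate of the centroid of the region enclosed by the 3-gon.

4/3

Apply the shoelace (surveyor's) formula. First the cross-terms c_i = x_i·y_{i+1} − x_{i+1}·y_i:
  52, 44, 16  ⇒  2A = 112, A = 56.
Then Σ (y_i + y_{i+1})·c_i = 448, so ȳ = 448 / (6·56) = 4/3.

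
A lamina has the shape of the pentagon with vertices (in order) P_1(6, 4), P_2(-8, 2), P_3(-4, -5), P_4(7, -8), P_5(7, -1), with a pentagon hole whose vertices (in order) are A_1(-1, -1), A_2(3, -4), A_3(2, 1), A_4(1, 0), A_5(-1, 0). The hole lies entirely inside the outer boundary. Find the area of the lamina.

Outer boundary:
P_1→P_2: (6)(2) − (-8)(4) = 44
P_2→P_3: (-8)(-5) − (-4)(2) = 48
P_3→P_4: (-4)(-8) − (7)(-5) = 67
P_4→P_5: (7)(-1) − (7)(-8) = 49
P_5→P_1: (7)(4) − (6)(-1) = 34
Σ = 242
Area = |Σ|/2 = 121.
Hole:
Apply the shoelace formula: 2A = Σ (x_i·y_{i+1} − x_{i+1}·y_i), indices taken mod 5.
Σ = (7) + (11) + (-1) + (0) + (1) = 18
Area = |Σ|/2 = 9.
Net area = 121 − 9 = 112.

112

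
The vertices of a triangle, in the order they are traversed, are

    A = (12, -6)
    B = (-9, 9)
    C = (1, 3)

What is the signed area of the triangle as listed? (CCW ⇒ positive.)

Σ = (54) + (-36) + (-42) = -24
Signed area = Σ/2 = -12 (negative ⇒ clockwise traversal).

-12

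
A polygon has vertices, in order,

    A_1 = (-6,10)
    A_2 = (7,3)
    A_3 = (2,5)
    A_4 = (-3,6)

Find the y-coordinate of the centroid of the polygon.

Apply the surveyor's formula. First the cross-terms c_i = x_i·y_{i+1} − x_{i+1}·y_i:
  -88, 29, 27, 6  ⇒  2A = -26, A = -13.
Then Σ (y_i + y_{i+1})·c_i = -519, so ȳ = -519 / (6·(-13)) = 173/26.

173/26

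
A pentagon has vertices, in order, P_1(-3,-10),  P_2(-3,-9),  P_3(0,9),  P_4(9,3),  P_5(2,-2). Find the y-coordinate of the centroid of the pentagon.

Apply the surveyor's formula. First the cross-terms c_i = x_i·y_{i+1} − x_{i+1}·y_i:
  -3, -27, -81, -24, -26  ⇒  2A = -161, A = -80.5.
Then Σ (y_i + y_{i+1})·c_i = -627, so ȳ = -627 / (6·(-80.5)) = 209/161.

209/161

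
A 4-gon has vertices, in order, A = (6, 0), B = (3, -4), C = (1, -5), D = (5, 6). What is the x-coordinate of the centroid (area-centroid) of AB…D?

47/12

Apply the shoelace formula. First the cross-terms c_i = x_i·y_{i+1} − x_{i+1}·y_i:
  -24, -11, 31, -36  ⇒  2A = -40, A = -20.
Then Σ (x_i + x_{i+1})·c_i = -470, so x̄ = -470 / (6·(-20)) = 47/12.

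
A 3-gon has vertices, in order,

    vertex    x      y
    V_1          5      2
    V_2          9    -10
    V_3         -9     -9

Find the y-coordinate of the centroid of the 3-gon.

Apply the shoelace formula. First the cross-terms c_i = x_i·y_{i+1} − x_{i+1}·y_i:
  -68, -171, 27  ⇒  2A = -212, A = -106.
Then Σ (y_i + y_{i+1})·c_i = 3604, so ȳ = 3604 / (6·(-106)) = -17/3.

-17/3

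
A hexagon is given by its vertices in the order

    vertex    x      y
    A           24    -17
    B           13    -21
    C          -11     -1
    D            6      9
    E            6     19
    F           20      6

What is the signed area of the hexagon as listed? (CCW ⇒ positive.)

-694

Cross-terms: -283, -244, -93, 60, -344, -484  ⇒  Σ = -1388
Signed area = Σ/2 = -694 (negative ⇒ clockwise traversal).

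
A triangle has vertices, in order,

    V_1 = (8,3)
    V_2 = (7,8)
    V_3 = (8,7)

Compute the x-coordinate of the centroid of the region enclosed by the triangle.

23/3

Apply the shoelace (surveyor's) formula. First the cross-terms c_i = x_i·y_{i+1} − x_{i+1}·y_i:
  43, -15, -32  ⇒  2A = -4, A = -2.
Then Σ (x_i + x_{i+1})·c_i = -92, so x̄ = -92 / (6·(-2)) = 23/3.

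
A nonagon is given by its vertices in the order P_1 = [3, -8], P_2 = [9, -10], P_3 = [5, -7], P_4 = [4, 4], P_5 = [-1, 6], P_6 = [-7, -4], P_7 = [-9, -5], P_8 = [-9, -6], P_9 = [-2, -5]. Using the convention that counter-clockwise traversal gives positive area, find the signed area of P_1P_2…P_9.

Cross-terms: 42, -13, 48, 28, 46, -1, 9, 33, 31  ⇒  Σ = 223
Signed area = Σ/2 = 111.5 (positive ⇒ counter-clockwise traversal).

111.5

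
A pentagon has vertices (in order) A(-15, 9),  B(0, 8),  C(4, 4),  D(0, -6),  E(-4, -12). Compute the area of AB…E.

Σ = (-120) + (-32) + (-24) + (-24) + (-216) = -416
Area = |Σ|/2 = 208.

208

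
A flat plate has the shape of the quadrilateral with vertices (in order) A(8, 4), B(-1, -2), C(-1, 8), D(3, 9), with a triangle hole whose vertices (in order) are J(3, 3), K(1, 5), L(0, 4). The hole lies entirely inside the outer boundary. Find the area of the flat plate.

55.5

Outer boundary:
Apply the shoelace (surveyor's) formula: 2A = Σ (x_i·y_{i+1} − x_{i+1}·y_i), indices taken mod 4.
A→B: (8)(-2) − (-1)(4) = -12
B→C: (-1)(8) − (-1)(-2) = -10
C→D: (-1)(9) − (3)(8) = -33
D→A: (3)(4) − (8)(9) = -60
Σ = -115
Area = |Σ|/2 = 57.5.
Hole:
Apply the shoelace formula: 2A = Σ (x_i·y_{i+1} − x_{i+1}·y_i), indices taken mod 3.
Σ = (12) + (4) + (-12) = 4
Area = |Σ|/2 = 2.
Net area = 57.5 − 2 = 55.5.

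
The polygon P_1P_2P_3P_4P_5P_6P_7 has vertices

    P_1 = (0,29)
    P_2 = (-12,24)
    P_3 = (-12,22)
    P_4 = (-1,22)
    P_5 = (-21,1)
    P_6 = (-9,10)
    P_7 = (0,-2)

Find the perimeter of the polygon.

|P_1P_2| = √((-12)² + (-5)²) = √169 = 13
|P_2P_3| = √((0)² + (-2)²) = √4 = 2
|P_3P_4| = √((11)² + (0)²) = √121 = 11
|P_4P_5| = √((-20)² + (-21)²) = √841 = 29
|P_5P_6| = √((12)² + (9)²) = √225 = 15
|P_6P_7| = √((9)² + (-12)²) = √225 = 15
|P_7P_1| = √((0)² + (31)²) = √961 = 31
Perimeter = 13 + 2 + 11 + 29 + 15 + 15 + 31 = 116.

116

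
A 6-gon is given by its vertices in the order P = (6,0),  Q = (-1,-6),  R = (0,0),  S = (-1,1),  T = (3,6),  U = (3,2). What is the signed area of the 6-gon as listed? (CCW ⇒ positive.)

Apply the shoelace formula: 2A = Σ (x_i·y_{i+1} − x_{i+1}·y_i), indices taken mod 6.
Σ = (-36) + (0) + (0) + (-9) + (-12) + (-12) = -69
Signed area = Σ/2 = -34.5 (negative ⇒ clockwise traversal).

-34.5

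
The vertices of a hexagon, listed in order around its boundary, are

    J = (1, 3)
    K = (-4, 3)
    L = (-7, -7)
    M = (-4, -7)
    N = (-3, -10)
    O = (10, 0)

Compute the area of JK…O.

J→K: (1)(3) − (-4)(3) = 15
K→L: (-4)(-7) − (-7)(3) = 49
L→M: (-7)(-7) − (-4)(-7) = 21
M→N: (-4)(-10) − (-3)(-7) = 19
N→O: (-3)(0) − (10)(-10) = 100
O→J: (10)(3) − (1)(0) = 30
Σ = 234
Area = |Σ|/2 = 117.

117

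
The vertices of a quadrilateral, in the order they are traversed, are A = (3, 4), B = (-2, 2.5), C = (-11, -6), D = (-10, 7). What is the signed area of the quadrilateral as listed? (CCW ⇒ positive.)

A→B: (3)(2.5) − (-2)(4) = 15.5
B→C: (-2)(-6) − (-11)(2.5) = 39.5
C→D: (-11)(7) − (-10)(-6) = -137
D→A: (-10)(4) − (3)(7) = -61
Σ = -143
Signed area = Σ/2 = -71.5 (negative ⇒ clockwise traversal).

-71.5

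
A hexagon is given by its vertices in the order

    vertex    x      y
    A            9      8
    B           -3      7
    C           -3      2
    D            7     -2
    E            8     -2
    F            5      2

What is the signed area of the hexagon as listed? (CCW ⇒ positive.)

72

Apply the shoelace (surveyor's) formula: 2A = Σ (x_i·y_{i+1} − x_{i+1}·y_i), indices taken mod 6.
Cross-terms: 87, 15, -8, 2, 26, 22  ⇒  Σ = 144
Signed area = Σ/2 = 72 (positive ⇒ counter-clockwise traversal).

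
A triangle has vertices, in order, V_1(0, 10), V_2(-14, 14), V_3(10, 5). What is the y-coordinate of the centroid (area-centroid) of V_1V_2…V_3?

Apply the surveyor's formula. First the cross-terms c_i = x_i·y_{i+1} − x_{i+1}·y_i:
  140, -210, 100  ⇒  2A = 30, A = 15.
Then Σ (y_i + y_{i+1})·c_i = 870, so ȳ = 870 / (6·15) = 29/3.

29/3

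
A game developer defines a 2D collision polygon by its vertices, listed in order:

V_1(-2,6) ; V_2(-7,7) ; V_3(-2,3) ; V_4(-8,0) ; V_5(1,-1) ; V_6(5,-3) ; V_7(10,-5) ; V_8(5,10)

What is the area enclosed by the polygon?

Apply the surveyor's formula: 2A = Σ (x_i·y_{i+1} − x_{i+1}·y_i), indices taken mod 8.
Cross-terms: 28, -7, 24, 8, 2, 5, 125, 50  ⇒  Σ = 235
Area = |Σ|/2 = 117.5.

117.5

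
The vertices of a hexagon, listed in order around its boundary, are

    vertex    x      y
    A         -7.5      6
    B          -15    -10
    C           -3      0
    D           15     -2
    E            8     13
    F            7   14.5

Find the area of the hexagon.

263.875

Apply the shoelace formula: 2A = Σ (x_i·y_{i+1} − x_{i+1}·y_i), indices taken mod 6.
A→B: (-7.5)(-10) − (-15)(6) = 165
B→C: (-15)(0) − (-3)(-10) = -30
C→D: (-3)(-2) − (15)(0) = 6
D→E: (15)(13) − (8)(-2) = 211
E→F: (8)(14.5) − (7)(13) = 25
F→A: (7)(6) − (-7.5)(14.5) = 150.75
Σ = 527.75
Area = |Σ|/2 = 263.875.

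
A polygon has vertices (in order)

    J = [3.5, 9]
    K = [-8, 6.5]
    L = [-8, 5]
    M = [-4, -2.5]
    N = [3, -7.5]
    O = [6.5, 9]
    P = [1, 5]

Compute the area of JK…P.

Apply the shoelace formula: 2A = Σ (x_i·y_{i+1} − x_{i+1}·y_i), indices taken mod 7.
Σ = (94.75) + (12) + (40) + (37.5) + (75.75) + (23.5) + (-8.5) = 275
Area = |Σ|/2 = 137.5.

137.5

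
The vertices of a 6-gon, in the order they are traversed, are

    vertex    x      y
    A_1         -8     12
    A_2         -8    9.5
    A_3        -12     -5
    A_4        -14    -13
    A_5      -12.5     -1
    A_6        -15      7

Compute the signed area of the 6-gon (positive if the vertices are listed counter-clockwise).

Σ = (20) + (154) + (86) + (-148.5) + (-102.5) + (-124) = -115
Signed area = Σ/2 = -57.5 (negative ⇒ clockwise traversal).

-57.5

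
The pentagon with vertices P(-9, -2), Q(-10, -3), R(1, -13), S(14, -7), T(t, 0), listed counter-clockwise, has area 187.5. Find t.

Write out the shoelace sum; only the two edges meeting at T involve t:
2·Area = [(14·0 − t·(-7)) + (t·(-2) − (-9)·0)] + 315
       = 5·t + 315 = 375
⇒ t = 12.

12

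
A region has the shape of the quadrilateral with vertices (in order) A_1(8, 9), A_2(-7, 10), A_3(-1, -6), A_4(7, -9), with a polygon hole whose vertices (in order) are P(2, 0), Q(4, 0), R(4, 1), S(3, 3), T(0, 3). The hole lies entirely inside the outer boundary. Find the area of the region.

Outer boundary:
Σ = (143) + (52) + (51) + (135) = 381
Area = |Σ|/2 = 190.5.
Hole:
Σ = (0) + (4) + (9) + (9) + (-6) = 16
Area = |Σ|/2 = 8.
Net area = 190.5 − 8 = 182.5.

182.5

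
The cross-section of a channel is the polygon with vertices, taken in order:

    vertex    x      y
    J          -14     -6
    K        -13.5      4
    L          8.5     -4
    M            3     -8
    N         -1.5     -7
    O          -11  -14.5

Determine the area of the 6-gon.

199.125

Apply the surveyor's formula: 2A = Σ (x_i·y_{i+1} − x_{i+1}·y_i), indices taken mod 6.
Cross-terms: -137, 20, -56, -33, -55.25, -137  ⇒  Σ = -398.25
Area = |Σ|/2 = 199.125.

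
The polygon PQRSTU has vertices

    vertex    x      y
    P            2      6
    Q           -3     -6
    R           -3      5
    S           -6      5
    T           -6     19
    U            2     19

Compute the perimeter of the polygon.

62

|PQ| = √((-5)² + (-12)²) = √169 = 13
|QR| = √((0)² + (11)²) = √121 = 11
|RS| = √((-3)² + (0)²) = √9 = 3
|ST| = √((0)² + (14)²) = √196 = 14
|TU| = √((8)² + (0)²) = √64 = 8
|UP| = √((0)² + (-13)²) = √169 = 13
Perimeter = 13 + 11 + 3 + 14 + 8 + 13 = 62.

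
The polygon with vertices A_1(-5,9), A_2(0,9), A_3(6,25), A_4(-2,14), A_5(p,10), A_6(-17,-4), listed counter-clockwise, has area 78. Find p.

Write out the shoelace sum; only the two edges meeting at A_5 involve p:
2·Area = [((-2)·10 − p·14) + (p·(-4) − (-17)·10)] + -138
       = -18·p + 12 = 156
⇒ p = -8.

-8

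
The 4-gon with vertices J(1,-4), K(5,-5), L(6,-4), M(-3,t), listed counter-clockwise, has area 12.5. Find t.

0

Write out the shoelace sum; only the two edges meeting at M involve t:
2·Area = [(6·t − (-3)·(-4)) + ((-3)·(-4) − 1·t)] + 25
       = 5·t + 25 = 25
⇒ t = 0.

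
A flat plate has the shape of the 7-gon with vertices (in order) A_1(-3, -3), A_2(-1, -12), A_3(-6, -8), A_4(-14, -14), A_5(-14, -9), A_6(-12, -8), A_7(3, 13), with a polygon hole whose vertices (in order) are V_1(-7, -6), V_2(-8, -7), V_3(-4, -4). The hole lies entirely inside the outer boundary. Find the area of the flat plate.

Outer boundary:
Apply the shoelace (surveyor's) formula: 2A = Σ (x_i·y_{i+1} − x_{i+1}·y_i), indices taken mod 7.
Σ = (33) + (-64) + (-28) + (-70) + (4) + (-132) + (30) = -227
Area = |Σ|/2 = 113.5.
Hole:
Apply the surveyor's formula: 2A = Σ (x_i·y_{i+1} − x_{i+1}·y_i), indices taken mod 3.
Σ = (1) + (4) + (-4) = 1
Area = |Σ|/2 = 0.5.
Net area = 113.5 − 0.5 = 113.

113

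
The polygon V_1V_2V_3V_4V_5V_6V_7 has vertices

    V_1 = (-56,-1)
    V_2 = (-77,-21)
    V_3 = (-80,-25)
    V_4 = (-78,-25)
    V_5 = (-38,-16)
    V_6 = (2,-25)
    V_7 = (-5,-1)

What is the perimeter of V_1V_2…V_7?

|V_1V_2| = √((-21)² + (-20)²) = √841 = 29
|V_2V_3| = √((-3)² + (-4)²) = √25 = 5
|V_3V_4| = √((2)² + (0)²) = √4 = 2
|V_4V_5| = √((40)² + (9)²) = √1681 = 41
|V_5V_6| = √((40)² + (-9)²) = √1681 = 41
|V_6V_7| = √((-7)² + (24)²) = √625 = 25
|V_7V_1| = √((-51)² + (0)²) = √2601 = 51
Perimeter = 29 + 5 + 2 + 41 + 41 + 25 + 51 = 194.

194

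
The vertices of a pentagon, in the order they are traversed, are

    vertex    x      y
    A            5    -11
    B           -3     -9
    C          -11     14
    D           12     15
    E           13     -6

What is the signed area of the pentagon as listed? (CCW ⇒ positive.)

-466

A→B: (5)(-9) − (-3)(-11) = -78
B→C: (-3)(14) − (-11)(-9) = -141
C→D: (-11)(15) − (12)(14) = -333
D→E: (12)(-6) − (13)(15) = -267
E→A: (13)(-11) − (5)(-6) = -113
Σ = -932
Signed area = Σ/2 = -466 (negative ⇒ clockwise traversal).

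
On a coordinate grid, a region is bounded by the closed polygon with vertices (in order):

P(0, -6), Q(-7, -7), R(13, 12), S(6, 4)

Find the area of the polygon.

45.5

Apply the shoelace formula: 2A = Σ (x_i·y_{i+1} − x_{i+1}·y_i), indices taken mod 4.
Σ = (-42) + (7) + (-20) + (-36) = -91
Area = |Σ|/2 = 45.5.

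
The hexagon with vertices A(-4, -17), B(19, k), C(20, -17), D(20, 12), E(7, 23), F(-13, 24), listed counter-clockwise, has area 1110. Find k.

The doubled signed area Σ (x_i y_{i+1} − x_{i+1} y_i) is linear in k.
With k=0 it equals 1740; the coefficient of k is -24 (from the two edges through B).
So -24·k + 1740 = 2·1110 = 2220 ⇒ k = -20.

-20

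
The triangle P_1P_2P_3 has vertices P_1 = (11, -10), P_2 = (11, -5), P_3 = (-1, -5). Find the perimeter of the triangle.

|P_1P_2| = √((0)² + (5)²) = √25 = 5
|P_2P_3| = √((-12)² + (0)²) = √144 = 12
|P_3P_1| = √((12)² + (-5)²) = √169 = 13
Perimeter = 5 + 12 + 13 = 30.

30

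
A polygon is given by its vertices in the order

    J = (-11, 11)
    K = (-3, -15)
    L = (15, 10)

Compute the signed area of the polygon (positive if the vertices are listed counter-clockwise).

J→K: (-11)(-15) − (-3)(11) = 198
K→L: (-3)(10) − (15)(-15) = 195
L→J: (15)(11) − (-11)(10) = 275
Σ = 668
Signed area = Σ/2 = 334 (positive ⇒ counter-clockwise traversal).

334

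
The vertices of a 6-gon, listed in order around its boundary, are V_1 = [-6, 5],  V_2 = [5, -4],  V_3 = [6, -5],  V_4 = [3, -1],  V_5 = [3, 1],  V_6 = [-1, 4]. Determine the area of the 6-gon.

Apply the shoelace (surveyor's) formula: 2A = Σ (x_i·y_{i+1} − x_{i+1}·y_i), indices taken mod 6.
Σ = (-1) + (-1) + (9) + (6) + (13) + (19) = 45
Area = |Σ|/2 = 22.5.

22.5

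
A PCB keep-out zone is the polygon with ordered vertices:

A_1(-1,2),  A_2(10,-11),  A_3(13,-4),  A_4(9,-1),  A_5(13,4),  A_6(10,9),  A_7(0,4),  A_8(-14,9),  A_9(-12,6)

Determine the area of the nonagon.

Apply Gauss's area formula: 2A = Σ (x_i·y_{i+1} − x_{i+1}·y_i), indices taken mod 9.
Σ = (-9) + (103) + (23) + (49) + (77) + (40) + (56) + (24) + (-18) = 345
Area = |Σ|/2 = 172.5.

172.5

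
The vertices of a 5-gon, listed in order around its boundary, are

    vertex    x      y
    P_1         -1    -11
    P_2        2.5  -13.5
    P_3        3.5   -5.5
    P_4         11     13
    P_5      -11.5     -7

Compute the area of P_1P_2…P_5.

Apply Gauss's area formula: 2A = Σ (x_i·y_{i+1} − x_{i+1}·y_i), indices taken mod 5.
Σ = (41) + (33.5) + (106) + (72.5) + (119.5) = 372.5
Area = |Σ|/2 = 186.25.

186.25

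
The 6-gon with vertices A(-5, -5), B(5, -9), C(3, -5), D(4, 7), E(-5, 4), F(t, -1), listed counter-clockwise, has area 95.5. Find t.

The doubled signed area Σ (x_i y_{i+1} − x_{i+1} y_i) is linear in t.
With t=0 it equals 164; the coefficient of t is -9 (from the two edges through F).
So -9·t + 164 = 2·95.5 = 191 ⇒ t = -3.

-3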